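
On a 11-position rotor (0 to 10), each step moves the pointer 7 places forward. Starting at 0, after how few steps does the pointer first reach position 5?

7

7⁻¹ ≡ 8 (mod 11) because 7·8 = 56 = 5·11 + 1.
Multiplying both sides by 8: x ≡ 8·5 = 40 ≡ 7 (mod 11).
Check: 7·7 = 49 = 4·11 + 5.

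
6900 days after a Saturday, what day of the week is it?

6900 mod 7 = 5 (since 985·7 = 6895).
Saturday + 5 days → Thursday.

Thursday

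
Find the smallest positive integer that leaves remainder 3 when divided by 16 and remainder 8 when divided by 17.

x ≡ 3 (mod 16) gives x ∈ {3, 19, 35, 51, 67, 83, 99, 115, …}.
The first of these with x mod 17 = 8 is 195.

195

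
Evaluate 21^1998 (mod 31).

By repeated squaring mod 31: 21^1≡21, 21^2≡7, 21^4≡18, 21^8≡14, 21^16≡10, 21^32≡7, 21^64≡18, 21^128≡14, 21^256≡10, 21^512≡7, 21^1024≡18.
Since 1998 = 2 + 4 + 8 + 64 + 128 + 256 + 512 + 1024 in binary, 21^1998 ≡ 7·18·14·18·14·10·7·18 ≡ 8 (mod 31).

8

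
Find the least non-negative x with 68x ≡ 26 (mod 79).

12

The inverse of 68 mod 79 is 43 (since 68·43 = 2924 ≡ 1).
Multiplying both sides by 43: x ≡ 43·26 = 1118 ≡ 12 (mod 79).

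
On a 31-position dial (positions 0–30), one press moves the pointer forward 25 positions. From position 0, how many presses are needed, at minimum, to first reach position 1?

31 = 1·25 + 6
25 = 4·6 + 1
6 = 6·1 + 0
Back-substituting gives 25·5 ≡ 1 (mod 31).

5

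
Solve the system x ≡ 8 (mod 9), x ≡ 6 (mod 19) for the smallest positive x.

x ≡ 8 (mod 9) gives x ∈ {8, 17, 26, 35, 44}.
The first of these with x mod 19 = 6 is 44.

44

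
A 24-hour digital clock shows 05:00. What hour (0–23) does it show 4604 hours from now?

Dividing 4604 by 24 gives quotient 191 and remainder 20.
(5 + 20) mod 24 = 1.

1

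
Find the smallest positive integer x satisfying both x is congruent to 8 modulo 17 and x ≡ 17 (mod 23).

x ≡ 8 (mod 17) gives x ∈ {8, 25, 42, 59, 76, 93, 110, 127, …}.
The first of these with x mod 23 = 17 is 178.

178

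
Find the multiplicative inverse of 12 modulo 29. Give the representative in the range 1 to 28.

17

29 = 2·12 + 5
12 = 2·5 + 2
5 = 2·2 + 1
2 = 2·1 + 0
Back-substituting gives 12·17 ≡ 1 (mod 29).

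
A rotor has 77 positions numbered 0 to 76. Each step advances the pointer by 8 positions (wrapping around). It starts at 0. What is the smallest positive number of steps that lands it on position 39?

53

8⁻¹ ≡ 29 (mod 77) because 8·29 = 232 = 3·77 + 1.
So x ≡ 29·39 = 1131 ≡ 53 (mod 77).
Check: 8·53 = 424 = 5·77 + 39.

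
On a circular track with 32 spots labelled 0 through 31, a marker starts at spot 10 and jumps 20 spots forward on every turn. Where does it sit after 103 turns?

103·20 = 2060.
2060 mod 32 = 12 (since 64·32 = 2048).
(10 + 12) mod 32 = 22.

22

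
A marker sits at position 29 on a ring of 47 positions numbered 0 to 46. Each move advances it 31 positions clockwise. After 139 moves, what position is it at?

139·31 = 4309.
4309 mod 47 = 32 (since 91·47 = 4277).
(29 + 32) mod 47 = 14.

14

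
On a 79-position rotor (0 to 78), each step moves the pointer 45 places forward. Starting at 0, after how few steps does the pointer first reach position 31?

45⁻¹ ≡ 72 (mod 79) because 45·72 = 3240 = 41·79 + 1.
Multiplying both sides by 72: x ≡ 72·31 = 2232 ≡ 20 (mod 79).

20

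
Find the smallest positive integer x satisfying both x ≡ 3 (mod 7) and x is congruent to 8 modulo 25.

108

x ≡ 3 (mod 7) gives x ∈ {3, 10, 17, 24, 31, 38, 45, 52, …}.
The first of these with x mod 25 = 8 is 108.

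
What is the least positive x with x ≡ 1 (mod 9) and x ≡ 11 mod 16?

91

Since 16·4 ≡ 1 (mod 9), take x = 11 + 16·((1−11)·4 mod 9) = 11 + 16·5 = 91.
Check: 91 mod 9 = 1, 91 mod 16 = 11.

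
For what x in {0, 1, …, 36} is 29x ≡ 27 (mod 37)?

The inverse of 29 mod 37 is 23 (since 29·23 = 667 ≡ 1).
So x ≡ 23·27 = 621 ≡ 29 (mod 37).

29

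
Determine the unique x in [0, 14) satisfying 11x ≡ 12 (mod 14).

10

11⁻¹ ≡ 9 (mod 14) because 11·9 = 99 = 7·14 + 1.
So x ≡ 9·12 = 108 ≡ 10 (mod 14).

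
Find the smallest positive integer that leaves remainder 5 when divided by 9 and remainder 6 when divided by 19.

158

x ≡ 5 (mod 9) gives x ∈ {5, 14, 23, 32, 41, 50, 59, 68, …}.
The first of these with x mod 19 = 6 is 158.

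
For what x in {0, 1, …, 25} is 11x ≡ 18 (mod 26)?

11⁻¹ ≡ 19 (mod 26) because 11·19 = 209 = 8·26 + 1.
So x ≡ 19·18 = 342 ≡ 4 (mod 26).

4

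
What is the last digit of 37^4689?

The units digit of 37^n cycles with period 4: 7, 9, 3, 1, …
4689 mod 4 = 1, so the last digit matches 7^1 = 7.

7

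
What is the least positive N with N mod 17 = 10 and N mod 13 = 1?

27

x ≡ 1 (mod 13) gives x ∈ {1, 14, 27}.
The first of these with x mod 17 = 10 is 27.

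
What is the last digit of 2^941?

2

Last digits of 2^n: 2, 4, 8, 6 (period 4).
941 leaves remainder 1 on division by 4, so 2^941 ends in 2.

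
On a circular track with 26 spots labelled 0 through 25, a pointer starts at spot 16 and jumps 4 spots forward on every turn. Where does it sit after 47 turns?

22

47·4 = 188.
Dividing 188 by 26 gives quotient 7 and remainder 6.
(16 + 6) mod 26 = 22.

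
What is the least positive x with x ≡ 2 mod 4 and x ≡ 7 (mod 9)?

x ≡ 2 (mod 4) gives x ∈ {2, 6, 10, 14, 18, 22, 26, 30, …}.
The first of these with x mod 9 = 7 is 34.

34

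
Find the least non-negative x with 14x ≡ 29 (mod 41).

5

14⁻¹ ≡ 3 (mod 41) because 14·3 = 42 = 1·41 + 1.
So x ≡ 3·29 = 87 ≡ 5 (mod 41).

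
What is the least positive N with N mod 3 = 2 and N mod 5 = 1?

11

x ≡ 2 (mod 3) gives x ∈ {2, 5, 8, 11}.
The first of these with x mod 5 = 1 is 11.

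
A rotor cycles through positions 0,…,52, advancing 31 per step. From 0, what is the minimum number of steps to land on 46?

31⁻¹ ≡ 12 (mod 53) because 31·12 = 372 = 7·53 + 1.
So x ≡ 12·46 = 552 ≡ 22 (mod 53).
Check: 31·22 = 682 = 12·53 + 46.

22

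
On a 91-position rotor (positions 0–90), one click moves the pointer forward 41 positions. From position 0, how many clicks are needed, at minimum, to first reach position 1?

91 = 2·41 + 9
41 = 4·9 + 5
9 = 1·5 + 4
5 = 1·4 + 1
4 = 4·1 + 0
Back-substituting gives 41·20 ≡ 1 (mod 91).

20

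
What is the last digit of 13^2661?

3

Last digits of 3^n: 3, 9, 7, 1 (period 4).
2661 mod 4 = 1, so the last digit matches 3^1 = 3.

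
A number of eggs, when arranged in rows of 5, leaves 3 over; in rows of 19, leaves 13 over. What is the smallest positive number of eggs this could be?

x ≡ 3 (mod 5) gives x ∈ {3, 8, 13}.
The first of these with x mod 19 = 13 is 13.

13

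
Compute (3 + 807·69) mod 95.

16

807·69 = 55683.
55683 − 586·95 = 13, so 55683 ≡ 13 (mod 95).
(3 + 13) mod 95 = 16.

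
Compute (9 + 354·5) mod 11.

354·5 = 1770.
Dividing 1770 by 11 gives quotient 160 and remainder 10.
(9 + 10) mod 11 = 8.

8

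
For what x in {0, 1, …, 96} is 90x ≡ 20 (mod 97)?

90⁻¹ ≡ 83 (mod 97) because 90·83 = 7470 = 77·97 + 1.
So x ≡ 83·20 = 1660 ≡ 11 (mod 97).

11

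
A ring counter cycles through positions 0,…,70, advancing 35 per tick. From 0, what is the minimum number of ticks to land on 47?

The inverse of 35 mod 71 is 69 (since 35·69 = 2415 ≡ 1).
So x ≡ 69·47 = 3243 ≡ 48 (mod 71).

48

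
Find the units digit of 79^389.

The units digit of 79^n cycles with period 2: 9, 1, …
389 mod 2 = 1, so the last digit matches 9^1 = 9.

9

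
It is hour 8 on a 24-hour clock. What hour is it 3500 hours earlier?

12

3500 = 145·24 + 20, so 3500 mod 24 = 20.
(8 − 20) mod 24 = 12.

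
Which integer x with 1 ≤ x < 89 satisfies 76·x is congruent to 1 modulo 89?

76·41 = 3116 = 35·89 + 1, so 76⁻¹ ≡ 41 (mod 89).

41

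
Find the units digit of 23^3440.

Powers of 3 mod 10 repeat with period 4: 3, 9, 7, 1.
3440 mod 4 = 0, so the last digit matches 3^4 = 1.

1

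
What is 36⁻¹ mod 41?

8

41 = 1·36 + 5
36 = 7·5 + 1
5 = 5·1 + 0
Back-substituting gives 36·8 ≡ 1 (mod 41).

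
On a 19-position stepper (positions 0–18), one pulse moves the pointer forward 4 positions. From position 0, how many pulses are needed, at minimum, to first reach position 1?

4·5 = 20 = 1·19 + 1, so 4⁻¹ ≡ 5 (mod 19).

5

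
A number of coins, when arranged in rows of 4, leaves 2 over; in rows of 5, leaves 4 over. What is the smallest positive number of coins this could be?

Since 5·1 ≡ 1 (mod 4), take x = 4 + 5·((2−4)·1 mod 4) = 4 + 5·2 = 14.
Check: 14 mod 4 = 2, 14 mod 5 = 4.

14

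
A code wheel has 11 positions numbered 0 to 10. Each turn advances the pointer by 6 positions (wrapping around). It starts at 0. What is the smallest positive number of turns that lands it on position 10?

9

6⁻¹ ≡ 2 (mod 11) because 6·2 = 12 = 1·11 + 1.
Multiplying both sides by 2: x ≡ 2·10 = 20 ≡ 9 (mod 11).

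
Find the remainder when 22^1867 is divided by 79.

Square-and-reduce mod 79: 22^1≡22, 22^2≡10, 22^4≡21, 22^8≡46, 22^16≡62, 22^32≡52, 22^64≡18, 22^128≡8, 22^256≡64, 22^512≡67, 22^1024≡65.
Since 1867 = 1 + 2 + 8 + 64 + 256 + 512 + 1024 in binary, 22^1867 ≡ 22·10·46·18·64·67·65 ≡ 46 (mod 79).

46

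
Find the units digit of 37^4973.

Powers of 7 mod 10 repeat with period 4: 7, 9, 3, 1.
4973 mod 4 = 1, so the last digit matches 7^1 = 7.

7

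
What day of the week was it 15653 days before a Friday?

15653 mod 7 = 1 (since 2236·7 = 15652).
Friday − 1 day → Thursday.

Thursday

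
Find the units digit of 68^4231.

2

Last digits of 8^n: 8, 4, 2, 6 (period 4).
4231 leaves remainder 3 on division by 4, so 68^4231 ends in 2.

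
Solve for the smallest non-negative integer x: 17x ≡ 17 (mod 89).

The inverse of 17 mod 89 is 21 (since 17·21 = 357 ≡ 1).
So x ≡ 21·17 = 357 ≡ 1 (mod 89).

1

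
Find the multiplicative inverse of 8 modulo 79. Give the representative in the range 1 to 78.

8·10 = 80 = 1·79 + 1, so 8⁻¹ ≡ 10 (mod 79).

10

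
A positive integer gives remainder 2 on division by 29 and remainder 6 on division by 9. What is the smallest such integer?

x ≡ 6 (mod 9) gives x ∈ {6, 15, 24, 33, 42, 51, 60}.
The first of these with x mod 29 = 2 is 60.

60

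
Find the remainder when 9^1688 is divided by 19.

Successive squares of 9 mod 19: 9^1≡9, 9^2≡5, 9^4≡6, 9^8≡17, 9^16≡4, 9^32≡16, 9^64≡9, 9^128≡5, 9^256≡6, 9^512≡17, 9^1024≡4.
1688 = 8 + 16 + 128 + 512 + 1024, so 9^1688 ≡ 17·4·5·17·4 ≡ 16 (mod 19).

16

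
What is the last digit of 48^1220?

Last digits of 8^n: 8, 4, 2, 6 (period 4).
1220 leaves remainder 0 on division by 4, so 48^1220 ends in 6.

6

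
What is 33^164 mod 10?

The units digit of 33^n cycles with period 4: 3, 9, 7, 1, …
164 leaves remainder 0 on division by 4, so 33^164 ends in 1.

1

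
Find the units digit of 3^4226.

Last digits of 3^n: 3, 9, 7, 1 (period 4).
4226 leaves remainder 2 on division by 4, so 3^4226 ends in 9.

9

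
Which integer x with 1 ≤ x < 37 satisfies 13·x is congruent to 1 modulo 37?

20

13·20 = 260 = 7·37 + 1, so 13⁻¹ ≡ 20 (mod 37).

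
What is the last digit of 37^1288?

1

Powers of 7 mod 10 repeat with period 4: 7, 9, 3, 1.
1288 leaves remainder 0 on division by 4, so 37^1288 ends in 1.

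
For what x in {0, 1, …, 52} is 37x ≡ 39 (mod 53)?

34

The inverse of 37 mod 53 is 43 (since 37·43 = 1591 ≡ 1).
So x ≡ 43·39 = 1677 ≡ 34 (mod 53).
Check: 37·34 = 1258 = 23·53 + 39.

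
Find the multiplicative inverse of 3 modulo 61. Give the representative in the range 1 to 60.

41

61 = 20·3 + 1
3 = 3·1 + 0
Back-substituting gives 3·41 ≡ 1 (mod 61).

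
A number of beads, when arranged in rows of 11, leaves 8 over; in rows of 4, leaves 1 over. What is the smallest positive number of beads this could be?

41

Since 4·3 ≡ 1 (mod 11), take x = 1 + 4·((8−1)·3 mod 11) = 1 + 4·10 = 41.
Check: 41 mod 11 = 8, 41 mod 4 = 1.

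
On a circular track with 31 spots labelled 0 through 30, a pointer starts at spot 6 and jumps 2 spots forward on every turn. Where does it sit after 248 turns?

6

248·2 = 496.
Dividing 496 by 31 gives quotient 16 and remainder 0.
(6 + 0) mod 31 = 6.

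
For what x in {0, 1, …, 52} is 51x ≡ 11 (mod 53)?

21

51⁻¹ ≡ 26 (mod 53) because 51·26 = 1326 = 25·53 + 1.
Multiplying both sides by 26: x ≡ 26·11 = 286 ≡ 21 (mod 53).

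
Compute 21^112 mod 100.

Successive squares of 21 mod 100: 21^1≡21, 21^2≡41, 21^4≡81, 21^8≡61, 21^16≡21, 21^32≡41, 21^64≡81.
Since 112 = 16 + 32 + 64 in binary, 21^112 ≡ 21·41·81 ≡ 41 (mod 100).

41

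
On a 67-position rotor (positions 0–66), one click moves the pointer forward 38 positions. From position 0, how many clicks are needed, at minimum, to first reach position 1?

67 = 1·38 + 29
38 = 1·29 + 9
29 = 3·9 + 2
9 = 4·2 + 1
2 = 2·1 + 0
Back-substituting gives 38·30 ≡ 1 (mod 67).

30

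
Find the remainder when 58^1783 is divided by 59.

58

Successive squares of 58 mod 59: 58^1≡58, 58^2≡1, 58^4≡1, 58^8≡1, 58^16≡1, 58^32≡1, 58^64≡1, 58^128≡1, 58^256≡1, 58^512≡1, 58^1024≡1.
Since 1783 = 1 + 2 + 4 + 16 + 32 + 64 + 128 + 512 + 1024 in binary, 58^1783 ≡ 58·1·1·1·1·1·1·1·1 ≡ 58 (mod 59).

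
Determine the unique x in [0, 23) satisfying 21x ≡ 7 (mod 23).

8

21⁻¹ ≡ 11 (mod 23) because 21·11 = 231 = 10·23 + 1.
So x ≡ 11·7 = 77 ≡ 8 (mod 23).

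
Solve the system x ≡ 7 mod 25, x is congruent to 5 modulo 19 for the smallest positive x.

x ≡ 5 (mod 19) gives x ∈ {5, 24, 43, 62, 81, 100, 119, 138, …}.
The first of these with x mod 25 = 7 is 157.

157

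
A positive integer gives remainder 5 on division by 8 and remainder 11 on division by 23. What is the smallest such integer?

149

x ≡ 5 (mod 8) gives x ∈ {5, 13, 21, 29, 37, 45, 53, 61, …}.
The first of these with x mod 23 = 11 is 149.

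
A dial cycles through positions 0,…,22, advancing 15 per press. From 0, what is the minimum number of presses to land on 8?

22

The inverse of 15 mod 23 is 20 (since 15·20 = 300 ≡ 1).
Multiplying both sides by 20: x ≡ 20·8 = 160 ≡ 22 (mod 23).
Check: 15·22 = 330 = 14·23 + 8.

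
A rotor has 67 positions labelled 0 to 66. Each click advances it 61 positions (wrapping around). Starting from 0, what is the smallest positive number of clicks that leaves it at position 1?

67 = 1·61 + 6
61 = 10·6 + 1
6 = 6·1 + 0
Back-substituting gives 61·11 ≡ 1 (mod 67).

11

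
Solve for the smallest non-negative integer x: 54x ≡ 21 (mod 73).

45

The inverse of 54 mod 73 is 23 (since 54·23 = 1242 ≡ 1).
Multiplying both sides by 23: x ≡ 23·21 = 483 ≡ 45 (mod 73).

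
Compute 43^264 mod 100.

1

By repeated squaring mod 100: 43^1≡43, 43^2≡49, 43^4≡1, 43^8≡1, 43^16≡1, 43^32≡1, 43^64≡1, 43^128≡1, 43^256≡1.
Since 264 = 8 + 256 in binary, 43^264 ≡ 1·1 ≡ 1 (mod 100).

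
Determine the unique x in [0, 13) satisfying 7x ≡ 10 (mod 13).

The inverse of 7 mod 13 is 2 (since 7·2 = 14 ≡ 1).
Multiplying both sides by 2: x ≡ 2·10 = 20 ≡ 7 (mod 13).

7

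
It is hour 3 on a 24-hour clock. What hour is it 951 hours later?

951 − 39·24 = 15, so 951 ≡ 15 (mod 24).
(3 + 15) mod 24 = 18.

18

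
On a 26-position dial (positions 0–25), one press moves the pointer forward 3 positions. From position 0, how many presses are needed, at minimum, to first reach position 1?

9

26 = 8·3 + 2
3 = 1·2 + 1
2 = 2·1 + 0
Back-substituting gives 3·9 ≡ 1 (mod 26).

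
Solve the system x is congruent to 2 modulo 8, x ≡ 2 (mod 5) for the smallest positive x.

x ≡ 2 (mod 5) gives x ∈ {2}.
The first of these with x mod 8 = 2 is 2.

2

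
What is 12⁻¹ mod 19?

12·8 = 96 = 5·19 + 1, so 12⁻¹ ≡ 8 (mod 19).

8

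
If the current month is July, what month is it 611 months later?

Dividing 611 by 12 gives quotient 50 and remainder 11.
July + 11 months → June.

June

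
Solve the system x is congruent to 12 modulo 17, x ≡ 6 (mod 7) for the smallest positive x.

x ≡ 6 (mod 7) gives x ∈ {6, 13, 20, 27, 34, 41, 48, 55, …}.
The first of these with x mod 17 = 12 is 97.

97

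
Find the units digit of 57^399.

The units digit of 57^n cycles with period 4: 7, 9, 3, 1, …
399 leaves remainder 3 on division by 4, so 57^399 ends in 3.

3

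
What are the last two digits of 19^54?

Successive squares of 19 mod 100: 19^1≡19, 19^2≡61, 19^4≡21, 19^8≡41, 19^16≡81, 19^32≡61.
Since 54 = 2 + 4 + 16 + 32 in binary, 19^54 ≡ 61·21·81·61 ≡ 21 (mod 100).

21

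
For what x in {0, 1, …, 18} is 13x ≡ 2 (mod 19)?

6

13⁻¹ ≡ 3 (mod 19) because 13·3 = 39 = 2·19 + 1.
So x ≡ 3·2 = 6 ≡ 6 (mod 19).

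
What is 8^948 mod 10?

6

The units digit of 8^n cycles with period 4: 8, 4, 2, 6, …
948 leaves remainder 0 on division by 4, so 8^948 ends in 6.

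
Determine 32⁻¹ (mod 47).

25

32·25 = 800 = 17·47 + 1, so 32⁻¹ ≡ 25 (mod 47).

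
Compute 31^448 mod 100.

41

By repeated squaring mod 100: 31^1≡31, 31^2≡61, 31^4≡21, 31^8≡41, 31^16≡81, 31^32≡61, 31^64≡21, 31^128≡41, 31^256≡81.
Since 448 = 64 + 128 + 256 in binary, 31^448 ≡ 21·41·81 ≡ 41 (mod 100).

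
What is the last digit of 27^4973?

7

Powers of 7 mod 10 repeat with period 4: 7, 9, 3, 1.
4973 mod 4 = 1, so the last digit matches 7^1 = 7.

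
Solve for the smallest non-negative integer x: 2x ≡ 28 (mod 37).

2⁻¹ ≡ 19 (mod 37) because 2·19 = 38 = 1·37 + 1.
Multiplying both sides by 19: x ≡ 19·28 = 532 ≡ 14 (mod 37).

14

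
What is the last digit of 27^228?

Last digits of 7^n: 7, 9, 3, 1 (period 4).
228 mod 4 = 0, so the last digit matches 7^4 = 1.

1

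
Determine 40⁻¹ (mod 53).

4

53 = 1·40 + 13
40 = 3·13 + 1
13 = 13·1 + 0
Back-substituting gives 40·4 ≡ 1 (mod 53).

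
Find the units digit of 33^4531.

The units digit of 33^n cycles with period 4: 3, 9, 7, 1, …
4531 leaves remainder 3 on division by 4, so 33^4531 ends in 7.

7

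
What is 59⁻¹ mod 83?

38

59·38 = 2242 = 27·83 + 1, so 59⁻¹ ≡ 38 (mod 83).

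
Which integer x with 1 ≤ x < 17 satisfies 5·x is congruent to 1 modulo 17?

7

5·7 = 35 = 2·17 + 1, so 5⁻¹ ≡ 7 (mod 17).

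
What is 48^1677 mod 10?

The units digit of 48^n cycles with period 4: 8, 4, 2, 6, …
1677 mod 4 = 1, so the last digit matches 8^1 = 8.

8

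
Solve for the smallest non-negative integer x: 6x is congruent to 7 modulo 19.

6⁻¹ ≡ 16 (mod 19) because 6·16 = 96 = 5·19 + 1.
Multiplying both sides by 16: x ≡ 16·7 = 112 ≡ 17 (mod 19).

17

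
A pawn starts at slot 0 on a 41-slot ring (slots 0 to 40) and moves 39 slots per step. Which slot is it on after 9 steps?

23

9·39 = 351.
351 mod 41 = 23 (since 8·41 = 328).
(0 + 23) mod 41 = 23.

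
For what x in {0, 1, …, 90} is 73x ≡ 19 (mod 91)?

73⁻¹ ≡ 5 (mod 91) because 73·5 = 365 = 4·91 + 1.
So x ≡ 5·19 = 95 ≡ 4 (mod 91).
Check: 73·4 = 292 = 3·91 + 19.

4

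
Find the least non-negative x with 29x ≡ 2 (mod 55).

The inverse of 29 mod 55 is 19 (since 29·19 = 551 ≡ 1).
Multiplying both sides by 19: x ≡ 19·2 = 38 ≡ 38 (mod 55).
Check: 29·38 = 1102 = 20·55 + 2.

38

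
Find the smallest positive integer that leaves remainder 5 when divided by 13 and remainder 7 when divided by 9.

x ≡ 7 (mod 9) gives x ∈ {7, 16, 25, 34, 43, 52, 61, 70}.
The first of these with x mod 13 = 5 is 70.

70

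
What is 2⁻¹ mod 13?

13 = 6·2 + 1
2 = 2·1 + 0
Back-substituting gives 2·7 ≡ 1 (mod 13).

7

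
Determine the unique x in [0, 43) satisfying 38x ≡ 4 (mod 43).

The inverse of 38 mod 43 is 17 (since 38·17 = 646 ≡ 1).
So x ≡ 17·4 = 68 ≡ 25 (mod 43).
Check: 38·25 = 950 = 22·43 + 4.

25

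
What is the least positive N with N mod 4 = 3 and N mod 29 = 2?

31

x ≡ 3 (mod 4) gives x ∈ {3, 7, 11, 15, 19, 23, 27, 31}.
The first of these with x mod 29 = 2 is 31.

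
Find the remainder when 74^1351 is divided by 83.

42

Square-and-reduce mod 83: 74^1≡74, 74^2≡81, 74^4≡4, 74^8≡16, 74^16≡7, 74^32≡49, 74^64≡77, 74^128≡36, 74^256≡51, 74^512≡28, 74^1024≡37.
Since 1351 = 1 + 2 + 4 + 64 + 256 + 1024 in binary, 74^1351 ≡ 74·81·4·77·51·37 ≡ 42 (mod 83).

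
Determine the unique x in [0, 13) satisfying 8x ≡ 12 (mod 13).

8

The inverse of 8 mod 13 is 5 (since 8·5 = 40 ≡ 1).
Multiplying both sides by 5: x ≡ 5·12 = 60 ≡ 8 (mod 13).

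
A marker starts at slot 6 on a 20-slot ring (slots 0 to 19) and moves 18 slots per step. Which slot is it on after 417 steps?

12

417·18 = 7506.
Dividing 7506 by 20 gives quotient 375 and remainder 6.
(6 + 6) mod 20 = 12.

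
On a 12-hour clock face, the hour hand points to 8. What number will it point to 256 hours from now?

12

256 mod 12 = 4 (since 21·12 = 252).
8 + 4 → 12 on a 12-hour dial.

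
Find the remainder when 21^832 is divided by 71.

36

By repeated squaring mod 71: 21^1≡21, 21^2≡15, 21^4≡12, 21^8≡2, 21^16≡4, 21^32≡16, 21^64≡43, 21^128≡3, 21^256≡9, 21^512≡10.
832 = 64 + 256 + 512, so 21^832 ≡ 43·9·10 ≡ 36 (mod 71).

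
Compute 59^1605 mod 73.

7

Square-and-reduce mod 73: 59^1≡59, 59^2≡50, 59^4≡18, 59^8≡32, 59^16≡2, 59^32≡4, 59^64≡16, 59^128≡37, 59^256≡55, 59^512≡32, 59^1024≡2.
Since 1605 = 1 + 4 + 64 + 512 + 1024 in binary, 59^1605 ≡ 59·18·16·32·2 ≡ 7 (mod 73).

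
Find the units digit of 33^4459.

7

Last digits of 3^n: 3, 9, 7, 1 (period 4).
4459 mod 4 = 3, so the last digit matches 3^3 = 7.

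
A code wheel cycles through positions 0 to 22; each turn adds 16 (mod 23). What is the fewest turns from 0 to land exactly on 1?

16·13 = 208 = 9·23 + 1, so 16⁻¹ ≡ 13 (mod 23).

13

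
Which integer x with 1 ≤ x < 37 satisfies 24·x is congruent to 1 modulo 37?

24·17 = 408 = 11·37 + 1, so 24⁻¹ ≡ 17 (mod 37).

17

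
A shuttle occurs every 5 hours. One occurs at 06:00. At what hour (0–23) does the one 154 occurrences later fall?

154·5 = 770.
Dividing 770 by 24 gives quotient 32 and remainder 2.
(6 + 2) mod 24 = 8.

8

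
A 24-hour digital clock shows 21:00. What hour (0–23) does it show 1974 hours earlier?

1974 = 82·24 + 6, so 1974 mod 24 = 6.
(21 − 6) mod 24 = 15.

15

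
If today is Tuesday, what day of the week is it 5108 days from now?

Sunday

Dividing 5108 by 7 gives quotient 729 and remainder 5.
Tuesday + 5 days → Sunday.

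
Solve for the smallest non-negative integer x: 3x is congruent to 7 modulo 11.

3⁻¹ ≡ 4 (mod 11) because 3·4 = 12 = 1·11 + 1.
Multiplying both sides by 4: x ≡ 4·7 = 28 ≡ 6 (mod 11).
Check: 3·6 = 18 = 1·11 + 7.

6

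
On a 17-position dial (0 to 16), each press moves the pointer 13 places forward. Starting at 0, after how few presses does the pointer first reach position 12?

13⁻¹ ≡ 4 (mod 17) because 13·4 = 52 = 3·17 + 1.
So x ≡ 4·12 = 48 ≡ 14 (mod 17).

14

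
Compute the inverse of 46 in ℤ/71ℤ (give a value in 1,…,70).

71 = 1·46 + 25
46 = 1·25 + 21
25 = 1·21 + 4
21 = 5·4 + 1
4 = 4·1 + 0
Back-substituting gives 46·17 ≡ 1 (mod 71).

17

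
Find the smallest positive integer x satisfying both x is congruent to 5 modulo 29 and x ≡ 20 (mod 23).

x ≡ 20 (mod 23) gives x ∈ {20, 43, 66, 89, 112, 135, 158, 181, …}.
The first of these with x mod 29 = 5 is 411.

411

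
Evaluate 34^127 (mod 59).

13

Successive squares of 34 mod 59: 34^1≡34, 34^2≡35, 34^4≡45, 34^8≡19, 34^16≡7, 34^32≡49, 34^64≡41.
127 = 1 + 2 + 4 + 8 + 16 + 32 + 64, so 34^127 ≡ 34·35·45·19·7·49·41 ≡ 13 (mod 59).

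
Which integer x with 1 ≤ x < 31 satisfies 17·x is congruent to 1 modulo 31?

11

17·11 = 187 = 6·31 + 1, so 17⁻¹ ≡ 11 (mod 31).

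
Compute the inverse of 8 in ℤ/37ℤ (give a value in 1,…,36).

37 = 4·8 + 5
8 = 1·5 + 3
5 = 1·3 + 2
3 = 1·2 + 1
2 = 2·1 + 0
Back-substituting gives 8·14 ≡ 1 (mod 37).

14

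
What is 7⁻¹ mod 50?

50 = 7·7 + 1
7 = 7·1 + 0
Back-substituting gives 7·43 ≡ 1 (mod 50).

43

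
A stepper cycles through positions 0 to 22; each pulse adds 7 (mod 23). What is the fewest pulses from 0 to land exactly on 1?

10

7·10 = 70 = 3·23 + 1, so 7⁻¹ ≡ 10 (mod 23).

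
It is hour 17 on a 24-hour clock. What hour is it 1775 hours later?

16

1775 mod 24 = 23 (since 73·24 = 1752).
(17 + 23) mod 24 = 16.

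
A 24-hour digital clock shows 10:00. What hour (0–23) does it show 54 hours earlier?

54 − 2·24 = 6, so 54 ≡ 6 (mod 24).
(10 − 6) mod 24 = 4.

4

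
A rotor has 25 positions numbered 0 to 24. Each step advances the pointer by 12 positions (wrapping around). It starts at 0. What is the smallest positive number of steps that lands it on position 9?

The inverse of 12 mod 25 is 23 (since 12·23 = 276 ≡ 1).
So x ≡ 23·9 = 207 ≡ 7 (mod 25).

7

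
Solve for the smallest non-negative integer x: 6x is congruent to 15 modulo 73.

39

The inverse of 6 mod 73 is 61 (since 6·61 = 366 ≡ 1).
So x ≡ 61·15 = 915 ≡ 39 (mod 73).
Check: 6·39 = 234 = 3·73 + 15.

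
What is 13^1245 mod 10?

Last digits of 3^n: 3, 9, 7, 1 (period 4).
1245 leaves remainder 1 on division by 4, so 13^1245 ends in 3.

3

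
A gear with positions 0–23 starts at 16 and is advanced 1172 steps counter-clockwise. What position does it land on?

Dividing 1172 by 24 gives quotient 48 and remainder 20.
(16 − 20) mod 24 = 20.

20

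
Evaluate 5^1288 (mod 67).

62

Successive squares of 5 mod 67: 5^1≡5, 5^2≡25, 5^4≡22, 5^8≡15, 5^16≡24, 5^32≡40, 5^64≡59, 5^128≡64, 5^256≡9, 5^512≡14, 5^1024≡62.
1288 = 8 + 256 + 1024, so 5^1288 ≡ 15·9·62 ≡ 62 (mod 67).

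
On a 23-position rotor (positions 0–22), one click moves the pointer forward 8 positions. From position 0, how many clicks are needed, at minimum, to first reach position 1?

23 = 2·8 + 7
8 = 1·7 + 1
7 = 7·1 + 0
Back-substituting gives 8·3 ≡ 1 (mod 23).

3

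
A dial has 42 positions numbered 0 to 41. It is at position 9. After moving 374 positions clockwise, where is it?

5

374 mod 42 = 38 (since 8·42 = 336).
(9 + 38) mod 42 = 5.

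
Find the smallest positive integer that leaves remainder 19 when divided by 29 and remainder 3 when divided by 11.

135

x ≡ 3 (mod 11) gives x ∈ {3, 14, 25, 36, 47, 58, 69, 80, …}.
The first of these with x mod 29 = 19 is 135.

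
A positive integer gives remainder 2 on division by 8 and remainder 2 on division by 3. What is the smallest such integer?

2

Since 3·3 ≡ 1 (mod 8), take x = 2 + 3·((2−2)·3 mod 8) = 2 + 3·0 = 2.
Check: 2 mod 8 = 2, 2 mod 3 = 2.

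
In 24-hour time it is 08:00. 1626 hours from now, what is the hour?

1626 − 67·24 = 18, so 1626 ≡ 18 (mod 24).
(8 + 18) mod 24 = 2.

2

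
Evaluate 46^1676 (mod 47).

Successive squares of 46 mod 47: 46^1≡46, 46^2≡1, 46^4≡1, 46^8≡1, 46^16≡1, 46^32≡1, 46^64≡1, 46^128≡1, 46^256≡1, 46^512≡1, 46^1024≡1.
1676 = 4 + 8 + 128 + 512 + 1024, so 46^1676 ≡ 1·1·1·1·1 ≡ 1 (mod 47).

1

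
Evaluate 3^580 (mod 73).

Successive squares of 3 mod 73: 3^1≡3, 3^2≡9, 3^4≡8, 3^8≡64, 3^16≡8, 3^32≡64, 3^64≡8, 3^128≡64, 3^256≡8, 3^512≡64.
Since 580 = 4 + 64 + 512 in binary, 3^580 ≡ 8·8·64 ≡ 8 (mod 73).

8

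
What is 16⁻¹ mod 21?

16·4 = 64 = 3·21 + 1, so 16⁻¹ ≡ 4 (mod 21).

4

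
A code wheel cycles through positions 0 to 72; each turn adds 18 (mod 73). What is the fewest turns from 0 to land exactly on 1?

73 = 4·18 + 1
18 = 18·1 + 0
Back-substituting gives 18·69 ≡ 1 (mod 73).

69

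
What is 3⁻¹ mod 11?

4

3·4 = 12 = 1·11 + 1, so 3⁻¹ ≡ 4 (mod 11).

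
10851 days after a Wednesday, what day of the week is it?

Thursday

Dividing 10851 by 7 gives quotient 1550 and remainder 1.
Wednesday + 1 day → Thursday.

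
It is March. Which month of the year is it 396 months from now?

396 mod 12 = 0 (since 33·12 = 396).
March + 0 months → March.

March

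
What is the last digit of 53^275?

7

The units digit of 53^n cycles with period 4: 3, 9, 7, 1, …
275 mod 4 = 3, so the last digit matches 3^3 = 7.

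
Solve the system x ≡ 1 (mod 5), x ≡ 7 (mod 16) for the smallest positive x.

71

x ≡ 1 (mod 5) gives x ∈ {1, 6, 11, 16, 21, 26, 31, 36, …}.
The first of these with x mod 16 = 7 is 71.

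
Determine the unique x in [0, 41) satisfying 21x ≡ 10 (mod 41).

21⁻¹ ≡ 2 (mod 41) because 21·2 = 42 = 1·41 + 1.
So x ≡ 2·10 = 20 ≡ 20 (mod 41).
Check: 21·20 = 420 = 10·41 + 10.

20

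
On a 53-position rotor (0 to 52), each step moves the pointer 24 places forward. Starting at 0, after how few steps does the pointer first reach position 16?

36

24⁻¹ ≡ 42 (mod 53) because 24·42 = 1008 = 19·53 + 1.
So x ≡ 42·16 = 672 ≡ 36 (mod 53).
Check: 24·36 = 864 = 16·53 + 16.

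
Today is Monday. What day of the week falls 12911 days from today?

Dividing 12911 by 7 gives quotient 1844 and remainder 3.
Monday + 3 days → Thursday.

Thursday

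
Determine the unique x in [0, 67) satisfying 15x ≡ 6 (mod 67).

54

15⁻¹ ≡ 9 (mod 67) because 15·9 = 135 = 2·67 + 1.
So x ≡ 9·6 = 54 ≡ 54 (mod 67).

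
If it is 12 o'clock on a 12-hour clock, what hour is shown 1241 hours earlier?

1241 mod 12 = 5 (since 103·12 = 1236).
12 − 5 → 7 on a 12-hour dial.

7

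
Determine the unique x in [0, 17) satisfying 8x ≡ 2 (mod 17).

8⁻¹ ≡ 15 (mod 17) because 8·15 = 120 = 7·17 + 1.
Multiplying both sides by 15: x ≡ 15·2 = 30 ≡ 13 (mod 17).

13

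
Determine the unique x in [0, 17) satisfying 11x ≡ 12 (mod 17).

15

11⁻¹ ≡ 14 (mod 17) because 11·14 = 154 = 9·17 + 1.
Multiplying both sides by 14: x ≡ 14·12 = 168 ≡ 15 (mod 17).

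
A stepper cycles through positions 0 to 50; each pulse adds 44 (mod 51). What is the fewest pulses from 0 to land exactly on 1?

51 = 1·44 + 7
44 = 6·7 + 2
7 = 3·2 + 1
2 = 2·1 + 0
Back-substituting gives 44·29 ≡ 1 (mod 51).

29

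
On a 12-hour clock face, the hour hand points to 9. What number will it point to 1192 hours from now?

1

1192 = 99·12 + 4, so 1192 mod 12 = 4.
9 + 4 → 1 on a 12-hour dial.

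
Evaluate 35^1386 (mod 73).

Square-and-reduce mod 73: 35^1≡35, 35^2≡57, 35^4≡37, 35^8≡55, 35^16≡32, 35^32≡2, 35^64≡4, 35^128≡16, 35^256≡37, 35^512≡55, 35^1024≡32.
Since 1386 = 2 + 8 + 32 + 64 + 256 + 1024 in binary, 35^1386 ≡ 57·55·2·4·37·32 ≡ 72 (mod 73).

72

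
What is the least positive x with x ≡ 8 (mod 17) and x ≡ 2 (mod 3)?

8

Since 3·6 ≡ 1 (mod 17), take x = 2 + 3·((8−2)·6 mod 17) = 2 + 3·2 = 8.
Check: 8 mod 17 = 8, 8 mod 3 = 2.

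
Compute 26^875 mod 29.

By repeated squaring mod 29: 26^1≡26, 26^2≡9, 26^4≡23, 26^8≡7, 26^16≡20, 26^32≡23, 26^64≡7, 26^128≡20, 26^256≡23, 26^512≡7.
875 = 1 + 2 + 8 + 32 + 64 + 256 + 512, so 26^875 ≡ 26·9·7·23·7·23·7 ≡ 17 (mod 29).

17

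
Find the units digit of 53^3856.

Powers of 3 mod 10 repeat with period 4: 3, 9, 7, 1.
3856 leaves remainder 0 on division by 4, so 53^3856 ends in 1.

1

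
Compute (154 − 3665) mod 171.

80

3665 = 21·171 + 74, so 3665 mod 171 = 74.
(154 − 74) mod 171 = 80.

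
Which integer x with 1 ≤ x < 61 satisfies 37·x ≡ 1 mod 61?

33

61 = 1·37 + 24
37 = 1·24 + 13
24 = 1·13 + 11
13 = 1·11 + 2
11 = 5·2 + 1
2 = 2·1 + 0
Back-substituting gives 37·33 ≡ 1 (mod 61).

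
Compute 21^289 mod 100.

Successive squares of 21 mod 100: 21^1≡21, 21^2≡41, 21^4≡81, 21^8≡61, 21^16≡21, 21^32≡41, 21^64≡81, 21^128≡61, 21^256≡21.
289 = 1 + 32 + 256, so 21^289 ≡ 21·41·21 ≡ 81 (mod 100).

81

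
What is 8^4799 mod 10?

The units digit of 8^n cycles with period 4: 8, 4, 2, 6, …
4799 mod 4 = 3, so the last digit matches 8^3 = 2.

2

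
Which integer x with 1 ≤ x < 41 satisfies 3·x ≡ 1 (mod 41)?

14

3·14 = 42 = 1·41 + 1, so 3⁻¹ ≡ 14 (mod 41).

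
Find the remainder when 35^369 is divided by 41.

Successive squares of 35 mod 41: 35^1≡35, 35^2≡36, 35^4≡25, 35^8≡10, 35^16≡18, 35^32≡37, 35^64≡16, 35^128≡10, 35^256≡18.
369 = 1 + 16 + 32 + 64 + 256, so 35^369 ≡ 35·18·37·16·18 ≡ 22 (mod 41).

22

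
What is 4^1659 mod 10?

4

The units digit of 4^n cycles with period 2: 4, 6, …
1659 mod 2 = 1, so the last digit matches 4^1 = 4.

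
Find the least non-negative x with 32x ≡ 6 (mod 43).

19

32⁻¹ ≡ 39 (mod 43) because 32·39 = 1248 = 29·43 + 1.
So x ≡ 39·6 = 234 ≡ 19 (mod 43).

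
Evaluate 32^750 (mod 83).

23

By repeated squaring mod 83: 32^1≡32, 32^2≡28, 32^4≡37, 32^8≡41, 32^16≡21, 32^32≡26, 32^64≡12, 32^128≡61, 32^256≡69, 32^512≡30.
750 = 2 + 4 + 8 + 32 + 64 + 128 + 512, so 32^750 ≡ 28·37·41·26·12·61·30 ≡ 23 (mod 83).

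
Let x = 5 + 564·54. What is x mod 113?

64

564·54 = 30456.
30456 = 269·113 + 59, so 30456 mod 113 = 59.
(5 + 59) mod 113 = 64.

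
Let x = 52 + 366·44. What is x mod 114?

366·44 = 16104.
16104 − 141·114 = 30, so 16104 ≡ 30 (mod 114).
(52 + 30) mod 114 = 82.

82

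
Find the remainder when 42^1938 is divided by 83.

Successive squares of 42 mod 83: 42^1≡42, 42^2≡21, 42^4≡26, 42^8≡12, 42^16≡61, 42^32≡69, 42^64≡30, 42^128≡70, 42^256≡3, 42^512≡9, 42^1024≡81.
Since 1938 = 2 + 16 + 128 + 256 + 512 + 1024 in binary, 42^1938 ≡ 21·61·70·3·9·81 ≡ 40 (mod 83).

40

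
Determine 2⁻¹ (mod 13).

13 = 6·2 + 1
2 = 2·1 + 0
Back-substituting gives 2·7 ≡ 1 (mod 13).

7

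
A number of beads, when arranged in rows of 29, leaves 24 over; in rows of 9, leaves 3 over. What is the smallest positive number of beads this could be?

111

Since 9·13 ≡ 1 (mod 29), take x = 3 + 9·((24−3)·13 mod 29) = 3 + 9·12 = 111.
Check: 111 mod 29 = 24, 111 mod 9 = 3.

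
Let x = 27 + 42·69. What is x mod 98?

83

42·69 = 2898.
2898 mod 98 = 56 (since 29·98 = 2842).
(27 + 56) mod 98 = 83.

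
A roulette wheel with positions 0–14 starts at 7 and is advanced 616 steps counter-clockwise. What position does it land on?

Dividing 616 by 15 gives quotient 41 and remainder 1.
(7 − 1) mod 15 = 6.

6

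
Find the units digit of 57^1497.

7

Last digits of 7^n: 7, 9, 3, 1 (period 4).
1497 mod 4 = 1, so the last digit matches 7^1 = 7.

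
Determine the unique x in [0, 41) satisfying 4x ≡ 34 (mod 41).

29

The inverse of 4 mod 41 is 31 (since 4·31 = 124 ≡ 1).
So x ≡ 31·34 = 1054 ≡ 29 (mod 41).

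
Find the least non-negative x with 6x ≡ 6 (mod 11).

1

The inverse of 6 mod 11 is 2 (since 6·2 = 12 ≡ 1).
So x ≡ 2·6 = 12 ≡ 1 (mod 11).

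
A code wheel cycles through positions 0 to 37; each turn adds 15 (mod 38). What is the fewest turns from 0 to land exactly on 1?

33

15·33 = 495 = 13·38 + 1, so 15⁻¹ ≡ 33 (mod 38).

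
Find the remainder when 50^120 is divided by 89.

By repeated squaring mod 89: 50^1≡50, 50^2≡8, 50^4≡64, 50^8≡2, 50^16≡4, 50^32≡16, 50^64≡78.
120 = 8 + 16 + 32 + 64, so 50^120 ≡ 2·4·16·78 ≡ 16 (mod 89).

16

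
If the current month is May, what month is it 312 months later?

May

312 = 26·12 + 0, so 312 mod 12 = 0.
May + 0 months → May.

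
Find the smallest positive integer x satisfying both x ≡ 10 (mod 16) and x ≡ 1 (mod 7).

x ≡ 1 (mod 7) gives x ∈ {1, 8, 15, 22, 29, 36, 43, 50, …}.
The first of these with x mod 16 = 10 is 106.

106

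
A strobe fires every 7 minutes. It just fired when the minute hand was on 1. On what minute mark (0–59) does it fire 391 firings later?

391·7 = 2737.
2737 mod 60 = 37 (since 45·60 = 2700).
(1 + 37) mod 60 = 38.

38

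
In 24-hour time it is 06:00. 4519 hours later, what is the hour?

13

4519 mod 24 = 7 (since 188·24 = 4512).
(6 + 7) mod 24 = 13.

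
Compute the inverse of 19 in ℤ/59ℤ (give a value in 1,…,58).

19·28 = 532 = 9·59 + 1, so 19⁻¹ ≡ 28 (mod 59).

28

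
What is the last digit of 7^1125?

7

The units digit of 7^n cycles with period 4: 7, 9, 3, 1, …
1125 mod 4 = 1, so the last digit matches 7^1 = 7.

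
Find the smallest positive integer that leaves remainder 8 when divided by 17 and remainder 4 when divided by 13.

Since 13·4 ≡ 1 (mod 17), take x = 4 + 13·((8−4)·4 mod 17) = 4 + 13·16 = 212.
Check: 212 mod 17 = 8, 212 mod 13 = 4.

212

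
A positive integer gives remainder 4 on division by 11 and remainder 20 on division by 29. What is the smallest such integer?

x ≡ 4 (mod 11) gives x ∈ {4, 15, 26, 37, 48, 59, 70, 81, …}.
The first of these with x mod 29 = 20 is 136.

136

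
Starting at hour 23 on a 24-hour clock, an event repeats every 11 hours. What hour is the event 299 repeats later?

299·11 = 3289.
3289 = 137·24 + 1, so 3289 mod 24 = 1.
(23 + 1) mod 24 = 0.

0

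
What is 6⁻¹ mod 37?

31

37 = 6·6 + 1
6 = 6·1 + 0
Back-substituting gives 6·31 ≡ 1 (mod 37).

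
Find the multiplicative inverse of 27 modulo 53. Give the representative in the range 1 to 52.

27·2 = 54 = 1·53 + 1, so 27⁻¹ ≡ 2 (mod 53).

2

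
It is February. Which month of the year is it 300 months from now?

Dividing 300 by 12 gives quotient 25 and remainder 0.
February + 0 months → February.

February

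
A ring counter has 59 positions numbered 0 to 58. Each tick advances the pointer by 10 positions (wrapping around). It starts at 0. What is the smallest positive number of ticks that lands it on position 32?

10⁻¹ ≡ 6 (mod 59) because 10·6 = 60 = 1·59 + 1.
So x ≡ 6·32 = 192 ≡ 15 (mod 59).

15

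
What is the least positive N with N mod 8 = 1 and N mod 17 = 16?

x ≡ 1 (mod 8) gives x ∈ {1, 9, 17, 25, 33}.
The first of these with x mod 17 = 16 is 33.

33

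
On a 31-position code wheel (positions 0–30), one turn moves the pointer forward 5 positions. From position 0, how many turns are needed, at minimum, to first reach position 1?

31 = 6·5 + 1
5 = 5·1 + 0
Back-substituting gives 5·25 ≡ 1 (mod 31).

25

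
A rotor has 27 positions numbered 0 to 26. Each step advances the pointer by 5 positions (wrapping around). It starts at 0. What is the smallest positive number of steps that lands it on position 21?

15

5⁻¹ ≡ 11 (mod 27) because 5·11 = 55 = 2·27 + 1.
So x ≡ 11·21 = 231 ≡ 15 (mod 27).
Check: 5·15 = 75 = 2·27 + 21.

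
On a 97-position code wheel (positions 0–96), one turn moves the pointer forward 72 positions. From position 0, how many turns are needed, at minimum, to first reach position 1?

72·31 = 2232 = 23·97 + 1, so 72⁻¹ ≡ 31 (mod 97).

31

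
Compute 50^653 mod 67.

31

Square-and-reduce mod 67: 50^1≡50, 50^2≡21, 50^4≡39, 50^8≡47, 50^16≡65, 50^32≡4, 50^64≡16, 50^128≡55, 50^256≡10, 50^512≡33.
Since 653 = 1 + 4 + 8 + 128 + 512 in binary, 50^653 ≡ 50·39·47·55·33 ≡ 31 (mod 67).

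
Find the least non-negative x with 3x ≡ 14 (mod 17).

16

The inverse of 3 mod 17 is 6 (since 3·6 = 18 ≡ 1).
So x ≡ 6·14 = 84 ≡ 16 (mod 17).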